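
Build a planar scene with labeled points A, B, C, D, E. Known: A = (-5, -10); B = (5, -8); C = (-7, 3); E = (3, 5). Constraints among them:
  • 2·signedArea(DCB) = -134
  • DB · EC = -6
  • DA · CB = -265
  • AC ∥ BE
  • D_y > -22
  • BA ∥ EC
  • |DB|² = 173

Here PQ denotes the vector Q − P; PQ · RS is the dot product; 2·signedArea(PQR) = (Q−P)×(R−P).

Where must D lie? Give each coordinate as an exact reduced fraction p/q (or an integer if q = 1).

1. D_x = 7  [DA · CB = -265 ∩ DB · EC = -6]
2. D_y = -21  [DA · CB = -265 ∩ DB · EC = -6]
   → D = (7, -21)

D = (7, -21)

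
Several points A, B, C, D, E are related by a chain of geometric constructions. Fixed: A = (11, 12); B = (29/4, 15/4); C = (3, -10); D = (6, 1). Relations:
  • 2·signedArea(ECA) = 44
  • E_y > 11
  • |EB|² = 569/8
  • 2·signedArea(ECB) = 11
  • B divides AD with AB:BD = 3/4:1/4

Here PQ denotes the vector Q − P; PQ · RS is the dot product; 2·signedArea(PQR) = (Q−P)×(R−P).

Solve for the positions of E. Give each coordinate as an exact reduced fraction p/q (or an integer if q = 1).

E = (9, 12)

1. E_x = 9  [2·signedArea(ECA) = 44 ∩ 2·signedArea(ECB) = 11]
2. E_y = 12  [2·signedArea(ECA) = 44 ∩ 2·signedArea(ECB) = 11]
   → E = (9, 12)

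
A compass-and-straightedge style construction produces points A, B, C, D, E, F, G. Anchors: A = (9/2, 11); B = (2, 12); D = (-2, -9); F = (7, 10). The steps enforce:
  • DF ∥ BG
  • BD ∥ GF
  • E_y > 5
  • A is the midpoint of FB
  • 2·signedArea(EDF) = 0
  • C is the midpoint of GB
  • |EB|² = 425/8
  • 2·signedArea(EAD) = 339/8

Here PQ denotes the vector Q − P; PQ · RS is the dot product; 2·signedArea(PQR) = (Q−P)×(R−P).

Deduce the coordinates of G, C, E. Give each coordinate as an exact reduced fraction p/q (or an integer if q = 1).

C = (13/2, 43/2)
E = (19/4, 21/4)
G = (11, 31)

1. G_x = 11  [BD ∥ GF ∩ DF ∥ BG]
2. G_y = 31  [BD ∥ GF ∩ DF ∥ BG]
   → G = (11, 31)
3. C_x = 13/2  [C is the midpoint of GB]
4. C_y = 43/2  [C is the midpoint of GB]
   → C = (13/2, 43/2)
5. E_x = 19/4  [2·signedArea(EDF) = 0 ∩ 2·signedArea(EAD) = 339/8]
6. E_y = 21/4  [2·signedArea(EDF) = 0 ∩ 2·signedArea(EAD) = 339/8]
   → E = (19/4, 21/4)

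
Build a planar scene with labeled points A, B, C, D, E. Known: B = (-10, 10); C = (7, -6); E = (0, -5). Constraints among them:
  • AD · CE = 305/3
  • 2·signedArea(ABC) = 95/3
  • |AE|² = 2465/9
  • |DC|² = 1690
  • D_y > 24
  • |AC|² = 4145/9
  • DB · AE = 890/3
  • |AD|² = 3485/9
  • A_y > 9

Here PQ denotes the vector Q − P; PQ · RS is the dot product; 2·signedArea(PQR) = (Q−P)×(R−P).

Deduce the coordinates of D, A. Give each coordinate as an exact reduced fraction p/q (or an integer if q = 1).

1. A_x = -23/3  [line 16·x + 17·y + -125/3 = 0 ∩ |AE|² = 2465/9]
2. A_y = 29/3  [line 16·x + 17·y + -125/3 = 0 ∩ |AE|² = 2465/9]
   → A = (-23/3, 29/3)
3. D_x = -20  [DB · AE = 890/3 ∩ AD · CE = 305/3]
4. D_y = 25  [DB · AE = 890/3 ∩ AD · CE = 305/3]
   → D = (-20, 25)

A = (-23/3, 29/3)
D = (-20, 25)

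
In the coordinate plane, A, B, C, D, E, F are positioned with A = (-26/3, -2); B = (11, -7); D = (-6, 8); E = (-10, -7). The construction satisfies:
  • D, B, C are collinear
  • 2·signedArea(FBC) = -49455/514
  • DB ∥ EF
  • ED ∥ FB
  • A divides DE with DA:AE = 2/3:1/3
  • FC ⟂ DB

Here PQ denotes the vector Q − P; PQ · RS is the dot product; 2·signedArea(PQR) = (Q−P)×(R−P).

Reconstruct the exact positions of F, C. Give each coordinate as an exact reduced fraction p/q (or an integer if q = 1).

1. F_x = 7  [ED ∥ FB ∩ DB ∥ EF]
2. F_y = -22  [ED ∥ FB ∩ DB ∥ EF]
   → F = (7, -22)
3. C_x = 8323/514  [D, B, C are collinear ∩ FC ⟂ DB]
4. C_y = -5953/514  [D, B, C are collinear ∩ FC ⟂ DB]
   → C = (8323/514, -5953/514)

C = (8323/514, -5953/514)
F = (7, -22)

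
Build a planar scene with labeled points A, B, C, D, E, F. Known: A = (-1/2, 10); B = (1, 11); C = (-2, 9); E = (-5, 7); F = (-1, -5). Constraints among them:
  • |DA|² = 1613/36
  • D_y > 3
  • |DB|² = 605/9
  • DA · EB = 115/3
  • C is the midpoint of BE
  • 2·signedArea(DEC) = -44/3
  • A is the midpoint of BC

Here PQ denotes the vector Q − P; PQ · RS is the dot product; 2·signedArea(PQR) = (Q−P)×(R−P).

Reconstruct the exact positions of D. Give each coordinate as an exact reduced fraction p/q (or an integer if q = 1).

D = (-8/3, 11/3)

1. D_x = -8/3  [2·signedArea(DEC) = -44/3 ∩ DA · EB = 115/3]
2. D_y = 11/3  [2·signedArea(DEC) = -44/3 ∩ DA · EB = 115/3]
   → D = (-8/3, 11/3)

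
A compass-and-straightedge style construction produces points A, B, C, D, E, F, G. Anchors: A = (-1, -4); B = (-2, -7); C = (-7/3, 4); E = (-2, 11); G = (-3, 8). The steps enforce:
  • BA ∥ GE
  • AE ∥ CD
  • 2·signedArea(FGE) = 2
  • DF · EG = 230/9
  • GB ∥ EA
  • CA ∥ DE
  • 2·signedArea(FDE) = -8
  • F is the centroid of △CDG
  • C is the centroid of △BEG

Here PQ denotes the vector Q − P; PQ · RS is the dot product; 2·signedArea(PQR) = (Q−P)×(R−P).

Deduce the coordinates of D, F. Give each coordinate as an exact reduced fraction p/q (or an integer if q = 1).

D = (-10/3, 19)
F = (-26/9, 31/3)

1. D_x = -10/3  [CA ∥ DE ∩ AE ∥ CD]
2. D_y = 19  [CA ∥ DE ∩ AE ∥ CD]
   → D = (-10/3, 19)
3. F_x = -26/9  [F is the centroid of △CDG]
4. F_y = 31/3  [F is the centroid of △CDG]
   → F = (-26/9, 31/3)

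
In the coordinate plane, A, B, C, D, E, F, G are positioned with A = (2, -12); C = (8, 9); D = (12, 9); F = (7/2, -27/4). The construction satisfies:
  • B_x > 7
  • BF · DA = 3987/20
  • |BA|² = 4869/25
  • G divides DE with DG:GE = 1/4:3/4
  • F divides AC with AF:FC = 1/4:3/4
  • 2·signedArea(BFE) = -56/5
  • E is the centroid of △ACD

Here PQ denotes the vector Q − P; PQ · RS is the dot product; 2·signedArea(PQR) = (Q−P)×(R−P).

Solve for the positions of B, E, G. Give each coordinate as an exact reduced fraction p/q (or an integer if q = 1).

1. B_x = 8  [line 10·x + 21·y + -463/5 = 0 ∩ |BA|² = 4869/25]
2. B_y = 3/5  [line 10·x + 21·y + -463/5 = 0 ∩ |BA|² = 4869/25]
   → B = (8, 3/5)
3. E_x = 22/3  [E is the centroid of △ACD]
4. E_y = 2  [E is the centroid of △ACD]
   → E = (22/3, 2)
5. G_x = 65/6  [G divides DE with DG:GE = 1/4:3/4]
6. G_y = 29/4  [G divides DE with DG:GE = 1/4:3/4]
   → G = (65/6, 29/4)

B = (8, 3/5)
E = (22/3, 2)
G = (65/6, 29/4)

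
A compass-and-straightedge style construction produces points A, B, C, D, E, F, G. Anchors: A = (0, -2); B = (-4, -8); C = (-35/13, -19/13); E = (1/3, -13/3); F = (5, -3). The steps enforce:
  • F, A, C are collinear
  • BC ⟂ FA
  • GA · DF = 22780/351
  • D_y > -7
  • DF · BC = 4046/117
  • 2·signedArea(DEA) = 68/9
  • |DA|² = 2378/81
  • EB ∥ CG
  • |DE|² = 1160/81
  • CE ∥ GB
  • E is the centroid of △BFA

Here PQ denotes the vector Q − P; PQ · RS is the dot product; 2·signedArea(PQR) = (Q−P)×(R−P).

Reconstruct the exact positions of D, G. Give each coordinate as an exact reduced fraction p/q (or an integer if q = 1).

D = (-23/9, -61/9)
G = (-274/39, -200/39)

1. D_x = -23/9  [2·signedArea(DEA) = 68/9 ∩ DF · BC = 4046/117]
2. D_y = -61/9  [2·signedArea(DEA) = 68/9 ∩ DF · BC = 4046/117]
   → D = (-23/9, -61/9)
3. G_x = -274/39  [CE ∥ GB ∩ EB ∥ CG]
4. G_y = -200/39  [CE ∥ GB ∩ EB ∥ CG]
   → G = (-274/39, -200/39)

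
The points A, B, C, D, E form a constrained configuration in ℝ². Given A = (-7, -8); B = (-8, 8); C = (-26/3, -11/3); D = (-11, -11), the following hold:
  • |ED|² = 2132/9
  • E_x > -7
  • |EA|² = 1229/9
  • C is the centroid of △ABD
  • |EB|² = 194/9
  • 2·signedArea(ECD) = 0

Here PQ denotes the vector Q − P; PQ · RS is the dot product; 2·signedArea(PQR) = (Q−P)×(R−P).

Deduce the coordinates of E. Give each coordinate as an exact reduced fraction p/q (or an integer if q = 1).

E = (-19/3, 11/3)

1. E_x = -19/3  [line 22/3·x + -7/3·y + 55 = 0 ∩ |EA|² = 1229/9]
2. E_y = 11/3  [line 22/3·x + -7/3·y + 55 = 0 ∩ |EA|² = 1229/9]
   → E = (-19/3, 11/3)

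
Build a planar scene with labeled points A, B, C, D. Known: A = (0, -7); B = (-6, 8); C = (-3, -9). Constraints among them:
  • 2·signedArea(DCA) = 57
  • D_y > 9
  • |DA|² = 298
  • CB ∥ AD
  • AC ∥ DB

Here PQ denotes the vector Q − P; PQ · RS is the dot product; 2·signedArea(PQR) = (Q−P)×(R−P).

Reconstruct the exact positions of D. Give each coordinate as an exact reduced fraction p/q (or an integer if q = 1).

D = (-3, 10)

1. D_x = -3  [AC ∥ DB ∩ CB ∥ AD]
2. D_y = 10  [AC ∥ DB ∩ CB ∥ AD]
   → D = (-3, 10)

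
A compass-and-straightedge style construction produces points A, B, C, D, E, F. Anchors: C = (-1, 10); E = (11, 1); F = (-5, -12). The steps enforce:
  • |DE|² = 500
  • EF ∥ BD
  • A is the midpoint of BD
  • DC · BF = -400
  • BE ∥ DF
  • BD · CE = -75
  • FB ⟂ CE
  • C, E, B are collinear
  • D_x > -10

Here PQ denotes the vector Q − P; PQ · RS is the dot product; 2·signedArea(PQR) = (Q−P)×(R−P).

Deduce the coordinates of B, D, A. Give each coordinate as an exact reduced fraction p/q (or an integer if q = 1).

A = (-1, -5/2)
B = (7, 4)
D = (-9, -9)

1. B_x = 7  [C, E, B are collinear ∩ FB ⟂ CE]
2. B_y = 4  [C, E, B are collinear ∩ FB ⟂ CE]
   → B = (7, 4)
3. D_x = -9  [BE ∥ DF ∩ EF ∥ BD]
4. D_y = -9  [BE ∥ DF ∩ EF ∥ BD]
   → D = (-9, -9)
5. A_x = -1  [A is the midpoint of BD]
6. A_y = -5/2  [A is the midpoint of BD]
   → A = (-1, -5/2)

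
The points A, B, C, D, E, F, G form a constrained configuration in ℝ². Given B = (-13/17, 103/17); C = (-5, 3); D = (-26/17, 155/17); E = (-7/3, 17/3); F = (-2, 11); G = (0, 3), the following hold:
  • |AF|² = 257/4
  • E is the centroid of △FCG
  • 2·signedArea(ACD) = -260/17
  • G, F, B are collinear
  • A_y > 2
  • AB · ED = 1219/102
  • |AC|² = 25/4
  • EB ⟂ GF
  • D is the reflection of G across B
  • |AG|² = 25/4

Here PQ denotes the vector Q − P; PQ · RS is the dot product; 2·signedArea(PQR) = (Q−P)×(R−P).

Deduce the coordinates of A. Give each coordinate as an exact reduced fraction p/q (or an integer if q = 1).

A = (-5/2, 3)

1. A_x = -5/2  [2·signedArea(ACD) = -260/17 ∩ AB · ED = 1219/102]
2. A_y = 3  [2·signedArea(ACD) = -260/17 ∩ AB · ED = 1219/102]
   → A = (-5/2, 3)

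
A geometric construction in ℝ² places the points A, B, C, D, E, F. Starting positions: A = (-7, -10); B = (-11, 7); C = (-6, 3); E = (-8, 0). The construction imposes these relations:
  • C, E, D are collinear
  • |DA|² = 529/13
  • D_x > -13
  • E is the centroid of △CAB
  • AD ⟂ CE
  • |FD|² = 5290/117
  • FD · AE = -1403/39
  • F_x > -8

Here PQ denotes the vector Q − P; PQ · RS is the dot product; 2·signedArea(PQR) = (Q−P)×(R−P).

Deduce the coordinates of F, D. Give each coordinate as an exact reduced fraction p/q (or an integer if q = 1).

1. D_x = -160/13  [C, E, D are collinear ∩ AD ⟂ CE]
2. D_y = -84/13  [C, E, D are collinear ∩ AD ⟂ CE]
   → D = (-160/13, -84/13)
3. F_x = -7  [line 1·x + -10·y + -49/3 = 0 ∩ |FD|² = 5290/117]
4. F_y = -7/3  [line 1·x + -10·y + -49/3 = 0 ∩ |FD|² = 5290/117]
   → F = (-7, -7/3)

D = (-160/13, -84/13)
F = (-7, -7/3)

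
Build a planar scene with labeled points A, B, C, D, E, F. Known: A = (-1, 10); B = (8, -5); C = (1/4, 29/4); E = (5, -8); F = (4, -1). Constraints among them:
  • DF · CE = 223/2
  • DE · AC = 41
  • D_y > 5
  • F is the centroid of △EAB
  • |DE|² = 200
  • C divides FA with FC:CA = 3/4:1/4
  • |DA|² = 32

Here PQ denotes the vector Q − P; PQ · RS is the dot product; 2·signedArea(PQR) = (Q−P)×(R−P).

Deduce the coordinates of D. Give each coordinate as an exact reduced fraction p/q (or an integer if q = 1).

D = (3, 6)

1. D_x = 3  [DF · CE = 223/2 ∩ DE · AC = 41]
2. D_y = 6  [DF · CE = 223/2 ∩ DE · AC = 41]
   → D = (3, 6)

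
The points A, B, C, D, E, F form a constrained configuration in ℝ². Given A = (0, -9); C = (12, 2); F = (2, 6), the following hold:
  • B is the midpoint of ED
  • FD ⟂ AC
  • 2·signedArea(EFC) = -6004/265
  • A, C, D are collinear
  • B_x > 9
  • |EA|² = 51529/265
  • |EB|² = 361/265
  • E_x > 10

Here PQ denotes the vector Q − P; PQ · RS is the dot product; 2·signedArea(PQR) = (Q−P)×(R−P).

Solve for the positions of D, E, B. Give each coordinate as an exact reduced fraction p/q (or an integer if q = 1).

1. D_x = 2268/265  [A, C, D are collinear ∩ FD ⟂ AC]
2. D_y = -306/265  [A, C, D are collinear ∩ FD ⟂ AC]
   → D = (2268/265, -306/265)
3. E_x = 2724/265  [line 4·x + 10·y + -12016/265 = 0 ∩ |EA|² = 51529/265]
4. E_y = 112/265  [line 4·x + 10·y + -12016/265 = 0 ∩ |EA|² = 51529/265]
   → E = (2724/265, 112/265)
5. B_x = 2496/265  [B is the midpoint of ED]
6. B_y = -97/265  [B is the midpoint of ED]
   → B = (2496/265, -97/265)

B = (2496/265, -97/265)
D = (2268/265, -306/265)
E = (2724/265, 112/265)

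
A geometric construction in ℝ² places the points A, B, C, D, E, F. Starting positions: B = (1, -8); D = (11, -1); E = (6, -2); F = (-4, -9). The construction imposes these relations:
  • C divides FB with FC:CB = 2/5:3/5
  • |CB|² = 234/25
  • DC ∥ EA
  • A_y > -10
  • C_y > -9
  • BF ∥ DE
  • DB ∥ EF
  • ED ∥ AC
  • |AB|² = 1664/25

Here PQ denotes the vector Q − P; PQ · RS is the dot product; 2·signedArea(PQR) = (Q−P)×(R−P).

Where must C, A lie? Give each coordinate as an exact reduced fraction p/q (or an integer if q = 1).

A = (-7, -48/5)
C = (-2, -43/5)

1. C_x = -2  [C divides FB with FC:CB = 2/5:3/5]
2. C_y = -43/5  [C divides FB with FC:CB = 2/5:3/5]
   → C = (-2, -43/5)
3. A_x = -7  [ED ∥ AC ∩ DC ∥ EA]
4. A_y = -48/5  [ED ∥ AC ∩ DC ∥ EA]
   → A = (-7, -48/5)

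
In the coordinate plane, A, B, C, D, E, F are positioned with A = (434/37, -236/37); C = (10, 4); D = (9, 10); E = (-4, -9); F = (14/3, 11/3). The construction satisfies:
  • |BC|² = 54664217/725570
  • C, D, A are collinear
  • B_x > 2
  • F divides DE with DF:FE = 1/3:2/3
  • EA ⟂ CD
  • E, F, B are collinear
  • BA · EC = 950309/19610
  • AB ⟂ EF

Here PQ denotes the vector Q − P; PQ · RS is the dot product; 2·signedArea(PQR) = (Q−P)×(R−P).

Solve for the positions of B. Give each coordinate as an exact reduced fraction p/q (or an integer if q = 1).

B = (43877/19610, 2281/19610)

1. B_x = 43877/19610  [E, F, B are collinear ∩ AB ⟂ EF]
2. B_y = 2281/19610  [E, F, B are collinear ∩ AB ⟂ EF]
   → B = (43877/19610, 2281/19610)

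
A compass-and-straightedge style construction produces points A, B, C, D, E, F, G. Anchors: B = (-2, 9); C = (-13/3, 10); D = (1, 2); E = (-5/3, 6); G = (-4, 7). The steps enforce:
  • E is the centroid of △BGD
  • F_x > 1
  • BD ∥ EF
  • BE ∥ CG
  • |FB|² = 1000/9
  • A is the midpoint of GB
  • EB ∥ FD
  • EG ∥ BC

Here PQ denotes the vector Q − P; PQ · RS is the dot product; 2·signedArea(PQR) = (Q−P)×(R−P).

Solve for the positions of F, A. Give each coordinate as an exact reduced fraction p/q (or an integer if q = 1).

1. F_x = 4/3  [EB ∥ FD ∩ BD ∥ EF]
2. F_y = -1  [EB ∥ FD ∩ BD ∥ EF]
   → F = (4/3, -1)
3. A_x = -3  [A is the midpoint of GB]
4. A_y = 8  [A is the midpoint of GB]
   → A = (-3, 8)

A = (-3, 8)
F = (4/3, -1)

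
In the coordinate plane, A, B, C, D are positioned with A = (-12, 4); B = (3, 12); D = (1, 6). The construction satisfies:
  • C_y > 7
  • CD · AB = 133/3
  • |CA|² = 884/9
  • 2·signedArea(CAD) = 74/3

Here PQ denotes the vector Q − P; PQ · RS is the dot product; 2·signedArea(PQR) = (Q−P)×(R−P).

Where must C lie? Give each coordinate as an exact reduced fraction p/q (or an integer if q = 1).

C = (-8/3, 22/3)

1. C_x = -8/3  [CD · AB = 133/3 ∩ 2·signedArea(CAD) = 74/3]
2. C_y = 22/3  [CD · AB = 133/3 ∩ 2·signedArea(CAD) = 74/3]
   → C = (-8/3, 22/3)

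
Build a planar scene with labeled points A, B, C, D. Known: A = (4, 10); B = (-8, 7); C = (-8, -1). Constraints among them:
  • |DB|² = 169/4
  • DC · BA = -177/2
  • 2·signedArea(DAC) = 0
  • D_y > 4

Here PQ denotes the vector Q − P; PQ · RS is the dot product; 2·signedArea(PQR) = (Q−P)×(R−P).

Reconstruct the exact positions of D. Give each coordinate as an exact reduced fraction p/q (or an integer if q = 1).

1. D_x = -2  [2·signedArea(DAC) = 0 ∩ DC · BA = -177/2]
2. D_y = 9/2  [2·signedArea(DAC) = 0 ∩ DC · BA = -177/2]
   → D = (-2, 9/2)

D = (-2, 9/2)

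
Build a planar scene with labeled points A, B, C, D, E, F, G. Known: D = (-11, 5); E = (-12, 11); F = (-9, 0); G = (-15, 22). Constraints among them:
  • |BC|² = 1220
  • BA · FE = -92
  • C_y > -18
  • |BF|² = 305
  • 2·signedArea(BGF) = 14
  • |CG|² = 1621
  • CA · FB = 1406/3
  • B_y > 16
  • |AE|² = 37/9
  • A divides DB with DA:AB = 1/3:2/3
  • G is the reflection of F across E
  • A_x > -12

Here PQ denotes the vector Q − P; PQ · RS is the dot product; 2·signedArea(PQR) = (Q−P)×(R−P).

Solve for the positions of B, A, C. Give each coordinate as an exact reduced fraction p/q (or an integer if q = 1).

1. B_x = -13  [line 22·x + 6·y + 184 = 0 ∩ |BF|² = 305]
2. B_y = 17  [line 22·x + 6·y + 184 = 0 ∩ |BF|² = 305]
   → B = (-13, 17)
3. A_x = -35/3  [A divides DB with DA:AB = 1/3:2/3]
4. A_y = 9  [A divides DB with DA:AB = 1/3:2/3]
   → A = (-35/3, 9)
5. C_x = -5  [line 4·x + -17·y + -269 = 0 ∩ |BC|² = 1220]
6. C_y = -17  [line 4·x + -17·y + -269 = 0 ∩ |BC|² = 1220]
   → C = (-5, -17)

A = (-35/3, 9)
B = (-13, 17)
C = (-5, -17)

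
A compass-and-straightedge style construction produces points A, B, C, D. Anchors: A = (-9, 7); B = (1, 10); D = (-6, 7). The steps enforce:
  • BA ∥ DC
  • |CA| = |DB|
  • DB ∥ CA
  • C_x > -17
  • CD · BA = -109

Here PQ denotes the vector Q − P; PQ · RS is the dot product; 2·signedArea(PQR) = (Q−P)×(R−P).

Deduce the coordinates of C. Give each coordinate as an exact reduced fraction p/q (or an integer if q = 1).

1. C_x = -16  [DB ∥ CA ∩ BA ∥ DC]
2. C_y = 4  [DB ∥ CA ∩ BA ∥ DC]
   → C = (-16, 4)

C = (-16, 4)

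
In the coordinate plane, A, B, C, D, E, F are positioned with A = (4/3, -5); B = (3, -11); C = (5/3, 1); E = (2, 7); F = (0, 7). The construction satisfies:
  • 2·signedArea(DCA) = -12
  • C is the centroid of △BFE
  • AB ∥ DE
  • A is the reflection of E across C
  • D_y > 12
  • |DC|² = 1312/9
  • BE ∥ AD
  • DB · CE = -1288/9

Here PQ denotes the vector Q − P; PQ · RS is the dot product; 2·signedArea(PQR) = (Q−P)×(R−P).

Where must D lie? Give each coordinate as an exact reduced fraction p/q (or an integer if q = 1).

1. D_x = 1/3  [AB ∥ DE ∩ BE ∥ AD]
2. D_y = 13  [AB ∥ DE ∩ BE ∥ AD]
   → D = (1/3, 13)

D = (1/3, 13)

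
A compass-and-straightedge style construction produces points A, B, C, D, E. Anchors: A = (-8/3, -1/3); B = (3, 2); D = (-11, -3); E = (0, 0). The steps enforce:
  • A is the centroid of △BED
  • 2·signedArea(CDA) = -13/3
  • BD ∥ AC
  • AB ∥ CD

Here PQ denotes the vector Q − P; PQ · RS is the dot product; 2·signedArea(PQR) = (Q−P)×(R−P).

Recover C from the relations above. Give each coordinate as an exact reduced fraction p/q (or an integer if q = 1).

C = (-50/3, -16/3)

1. C_x = -50/3  [AB ∥ CD ∩ BD ∥ AC]
2. C_y = -16/3  [AB ∥ CD ∩ BD ∥ AC]
   → C = (-50/3, -16/3)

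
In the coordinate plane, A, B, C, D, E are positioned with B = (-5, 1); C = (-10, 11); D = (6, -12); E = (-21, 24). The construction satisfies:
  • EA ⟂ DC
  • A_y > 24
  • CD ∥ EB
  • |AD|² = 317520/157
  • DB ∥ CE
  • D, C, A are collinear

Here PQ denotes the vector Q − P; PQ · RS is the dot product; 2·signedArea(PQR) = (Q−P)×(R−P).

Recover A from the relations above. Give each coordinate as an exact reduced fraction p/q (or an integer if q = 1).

1. A_x = -3090/157  [D, C, A are collinear ∩ EA ⟂ DC]
2. A_y = 3912/157  [D, C, A are collinear ∩ EA ⟂ DC]
   → A = (-3090/157, 3912/157)

A = (-3090/157, 3912/157)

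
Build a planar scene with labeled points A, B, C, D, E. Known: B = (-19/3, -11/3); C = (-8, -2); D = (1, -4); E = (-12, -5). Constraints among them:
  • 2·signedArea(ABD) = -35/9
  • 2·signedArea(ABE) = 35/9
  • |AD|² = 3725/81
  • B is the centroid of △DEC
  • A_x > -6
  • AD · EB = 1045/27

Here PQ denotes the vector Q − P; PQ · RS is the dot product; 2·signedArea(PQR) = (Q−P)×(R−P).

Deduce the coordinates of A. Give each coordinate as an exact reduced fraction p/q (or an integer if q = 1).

A = (-52/9, -38/9)

1. A_x = -52/9  [2·signedArea(ABD) = -35/9 ∩ 2·signedArea(ABE) = 35/9]
2. A_y = -38/9  [2·signedArea(ABD) = -35/9 ∩ 2·signedArea(ABE) = 35/9]
   → A = (-52/9, -38/9)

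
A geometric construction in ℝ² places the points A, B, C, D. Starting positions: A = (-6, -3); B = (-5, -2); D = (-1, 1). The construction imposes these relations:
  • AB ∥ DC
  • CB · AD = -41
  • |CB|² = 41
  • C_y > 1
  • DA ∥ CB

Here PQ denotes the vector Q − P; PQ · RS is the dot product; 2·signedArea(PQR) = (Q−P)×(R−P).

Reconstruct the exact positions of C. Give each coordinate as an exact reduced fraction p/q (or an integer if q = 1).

1. C_x = 0  [DA ∥ CB ∩ AB ∥ DC]
2. C_y = 2  [DA ∥ CB ∩ AB ∥ DC]
   → C = (0, 2)

C = (0, 2)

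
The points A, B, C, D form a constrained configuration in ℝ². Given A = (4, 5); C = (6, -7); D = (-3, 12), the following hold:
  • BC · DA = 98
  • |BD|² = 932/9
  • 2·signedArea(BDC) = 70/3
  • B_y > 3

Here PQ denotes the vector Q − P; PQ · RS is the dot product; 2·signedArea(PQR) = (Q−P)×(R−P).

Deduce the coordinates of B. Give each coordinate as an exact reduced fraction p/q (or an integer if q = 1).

B = (7/3, 10/3)

1. B_x = 7/3  [BC · DA = 98 ∩ 2·signedArea(BDC) = 70/3]
2. B_y = 10/3  [BC · DA = 98 ∩ 2·signedArea(BDC) = 70/3]
   → B = (7/3, 10/3)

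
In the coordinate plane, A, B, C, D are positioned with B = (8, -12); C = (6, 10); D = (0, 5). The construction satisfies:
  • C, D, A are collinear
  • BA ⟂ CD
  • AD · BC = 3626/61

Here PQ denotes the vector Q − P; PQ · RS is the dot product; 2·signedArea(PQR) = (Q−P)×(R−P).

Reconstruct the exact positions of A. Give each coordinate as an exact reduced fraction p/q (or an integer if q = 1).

1. A_x = -222/61  [C, D, A are collinear ∩ BA ⟂ CD]
2. A_y = 120/61  [C, D, A are collinear ∩ BA ⟂ CD]
   → A = (-222/61, 120/61)

A = (-222/61, 120/61)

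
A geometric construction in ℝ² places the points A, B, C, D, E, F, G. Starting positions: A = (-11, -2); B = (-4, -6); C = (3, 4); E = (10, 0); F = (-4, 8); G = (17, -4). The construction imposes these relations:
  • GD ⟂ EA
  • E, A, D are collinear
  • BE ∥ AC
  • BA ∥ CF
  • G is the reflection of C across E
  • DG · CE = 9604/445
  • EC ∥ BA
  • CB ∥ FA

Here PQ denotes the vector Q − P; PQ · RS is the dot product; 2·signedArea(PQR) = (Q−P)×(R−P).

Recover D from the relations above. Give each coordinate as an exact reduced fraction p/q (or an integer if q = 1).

D = (7369/445, 278/445)

1. D_x = 7369/445  [E, A, D are collinear ∩ GD ⟂ EA]
2. D_y = 278/445  [E, A, D are collinear ∩ GD ⟂ EA]
   → D = (7369/445, 278/445)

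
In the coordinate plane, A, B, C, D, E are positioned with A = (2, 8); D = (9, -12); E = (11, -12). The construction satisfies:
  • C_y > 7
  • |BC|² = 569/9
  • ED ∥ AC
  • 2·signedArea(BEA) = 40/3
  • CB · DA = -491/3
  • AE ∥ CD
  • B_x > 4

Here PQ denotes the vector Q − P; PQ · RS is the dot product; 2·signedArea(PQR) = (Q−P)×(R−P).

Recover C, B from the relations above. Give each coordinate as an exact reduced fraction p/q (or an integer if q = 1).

B = (13/3, 4/3)
C = (0, 8)

1. C_x = 0  [AE ∥ CD ∩ ED ∥ AC]
2. C_y = 8  [AE ∥ CD ∩ ED ∥ AC]
   → C = (0, 8)
3. B_x = 13/3  [2·signedArea(BEA) = 40/3 ∩ CB · DA = -491/3]
4. B_y = 4/3  [2·signedArea(BEA) = 40/3 ∩ CB · DA = -491/3]
   → B = (13/3, 4/3)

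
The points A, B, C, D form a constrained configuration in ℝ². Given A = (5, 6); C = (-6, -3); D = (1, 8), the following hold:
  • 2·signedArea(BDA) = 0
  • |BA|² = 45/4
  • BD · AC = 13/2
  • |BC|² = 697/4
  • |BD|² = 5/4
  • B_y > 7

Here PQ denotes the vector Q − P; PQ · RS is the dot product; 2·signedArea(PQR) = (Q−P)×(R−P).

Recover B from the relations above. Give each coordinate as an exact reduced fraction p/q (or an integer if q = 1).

B = (2, 15/2)

1. B_x = 2  [2·signedArea(BDA) = 0 ∩ BD · AC = 13/2]
2. B_y = 15/2  [2·signedArea(BDA) = 0 ∩ BD · AC = 13/2]
   → B = (2, 15/2)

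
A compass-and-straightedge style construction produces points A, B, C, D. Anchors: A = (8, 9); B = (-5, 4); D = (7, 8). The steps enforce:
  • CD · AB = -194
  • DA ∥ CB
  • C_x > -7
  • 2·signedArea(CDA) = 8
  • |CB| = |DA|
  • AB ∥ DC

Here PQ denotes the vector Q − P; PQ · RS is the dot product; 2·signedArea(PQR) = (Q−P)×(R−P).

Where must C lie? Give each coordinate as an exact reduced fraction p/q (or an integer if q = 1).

1. C_x = -6  [DA ∥ CB ∩ AB ∥ DC]
2. C_y = 3  [DA ∥ CB ∩ AB ∥ DC]
   → C = (-6, 3)

C = (-6, 3)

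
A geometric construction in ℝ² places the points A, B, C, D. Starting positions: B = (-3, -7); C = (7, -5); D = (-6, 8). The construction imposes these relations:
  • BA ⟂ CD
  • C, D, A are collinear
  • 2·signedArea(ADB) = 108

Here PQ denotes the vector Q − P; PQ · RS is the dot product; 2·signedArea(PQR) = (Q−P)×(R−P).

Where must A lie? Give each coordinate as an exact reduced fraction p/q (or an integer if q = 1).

1. A_x = 3  [C, D, A are collinear ∩ BA ⟂ CD]
2. A_y = -1  [C, D, A are collinear ∩ BA ⟂ CD]
   → A = (3, -1)

A = (3, -1)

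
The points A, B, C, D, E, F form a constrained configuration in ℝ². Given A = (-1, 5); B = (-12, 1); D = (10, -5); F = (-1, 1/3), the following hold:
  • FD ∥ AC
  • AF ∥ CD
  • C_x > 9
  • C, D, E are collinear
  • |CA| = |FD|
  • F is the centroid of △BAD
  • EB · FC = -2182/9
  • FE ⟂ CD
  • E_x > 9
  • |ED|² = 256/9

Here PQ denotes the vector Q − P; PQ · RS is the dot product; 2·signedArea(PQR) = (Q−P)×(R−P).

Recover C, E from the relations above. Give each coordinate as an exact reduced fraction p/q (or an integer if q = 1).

C = (10, -1/3)
E = (10, 1/3)

1. C_x = 10  [AF ∥ CD ∩ FD ∥ AC]
2. C_y = -1/3  [AF ∥ CD ∩ FD ∥ AC]
   → C = (10, -1/3)
3. E_x = 10  [C, D, E are collinear ∩ FE ⟂ CD]
4. E_y = 1/3  [C, D, E are collinear ∩ FE ⟂ CD]
   → E = (10, 1/3)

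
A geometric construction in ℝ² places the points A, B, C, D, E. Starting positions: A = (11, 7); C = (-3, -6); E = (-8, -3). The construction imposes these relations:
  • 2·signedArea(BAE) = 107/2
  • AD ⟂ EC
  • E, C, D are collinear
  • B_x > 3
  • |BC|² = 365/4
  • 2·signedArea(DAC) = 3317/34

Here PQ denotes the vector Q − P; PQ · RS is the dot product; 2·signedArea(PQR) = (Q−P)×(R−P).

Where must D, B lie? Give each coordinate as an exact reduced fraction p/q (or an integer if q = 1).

B = (4, 1/2)
D = (53/34, -297/34)

1. D_x = 53/34  [E, C, D are collinear ∩ AD ⟂ EC]
2. D_y = -297/34  [E, C, D are collinear ∩ AD ⟂ EC]
   → D = (53/34, -297/34)
3. B_x = 4  [line 10·x + -19·y + -61/2 = 0 ∩ |BC|² = 365/4]
4. B_y = 1/2  [line 10·x + -19·y + -61/2 = 0 ∩ |BC|² = 365/4]
   → B = (4, 1/2)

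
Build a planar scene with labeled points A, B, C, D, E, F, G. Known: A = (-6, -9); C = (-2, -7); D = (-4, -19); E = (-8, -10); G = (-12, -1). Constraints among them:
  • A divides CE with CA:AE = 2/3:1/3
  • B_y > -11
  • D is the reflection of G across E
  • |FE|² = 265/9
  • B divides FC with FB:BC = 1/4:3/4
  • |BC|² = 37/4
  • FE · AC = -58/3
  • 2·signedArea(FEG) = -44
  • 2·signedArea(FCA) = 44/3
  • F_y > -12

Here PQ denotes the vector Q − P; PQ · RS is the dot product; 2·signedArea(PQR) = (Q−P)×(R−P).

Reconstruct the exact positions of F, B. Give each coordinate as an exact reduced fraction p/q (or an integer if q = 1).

B = (-5/2, -10)
F = (-8/3, -11)

1. F_x = -8/3  [2·signedArea(FCA) = 44/3 ∩ FE · AC = -58/3]
2. F_y = -11  [2·signedArea(FCA) = 44/3 ∩ FE · AC = -58/3]
   → F = (-8/3, -11)
3. B_x = -5/2  [B divides FC with FB:BC = 1/4:3/4]
4. B_y = -10  [B divides FC with FB:BC = 1/4:3/4]
   → B = (-5/2, -10)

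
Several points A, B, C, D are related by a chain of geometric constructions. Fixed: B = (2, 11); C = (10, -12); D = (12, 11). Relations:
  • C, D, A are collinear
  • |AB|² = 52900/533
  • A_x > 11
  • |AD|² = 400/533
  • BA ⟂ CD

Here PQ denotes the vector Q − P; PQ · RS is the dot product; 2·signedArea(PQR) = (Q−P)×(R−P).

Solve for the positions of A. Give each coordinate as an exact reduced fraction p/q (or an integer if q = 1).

1. A_x = 6356/533  [C, D, A are collinear ∩ BA ⟂ CD]
2. A_y = 5403/533  [C, D, A are collinear ∩ BA ⟂ CD]
   → A = (6356/533, 5403/533)

A = (6356/533, 5403/533)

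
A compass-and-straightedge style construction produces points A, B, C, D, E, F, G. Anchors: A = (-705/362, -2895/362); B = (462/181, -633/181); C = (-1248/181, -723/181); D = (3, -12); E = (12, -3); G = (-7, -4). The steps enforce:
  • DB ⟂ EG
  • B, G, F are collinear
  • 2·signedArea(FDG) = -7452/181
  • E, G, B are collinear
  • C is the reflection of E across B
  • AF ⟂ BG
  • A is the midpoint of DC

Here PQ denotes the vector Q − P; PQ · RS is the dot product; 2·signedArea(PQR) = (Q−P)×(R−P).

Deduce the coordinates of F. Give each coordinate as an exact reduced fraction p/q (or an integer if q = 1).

1. F_x = -393/181  [B, G, F are collinear ∩ AF ⟂ BG]
2. F_y = -678/181  [B, G, F are collinear ∩ AF ⟂ BG]
   → F = (-393/181, -678/181)

F = (-393/181, -678/181)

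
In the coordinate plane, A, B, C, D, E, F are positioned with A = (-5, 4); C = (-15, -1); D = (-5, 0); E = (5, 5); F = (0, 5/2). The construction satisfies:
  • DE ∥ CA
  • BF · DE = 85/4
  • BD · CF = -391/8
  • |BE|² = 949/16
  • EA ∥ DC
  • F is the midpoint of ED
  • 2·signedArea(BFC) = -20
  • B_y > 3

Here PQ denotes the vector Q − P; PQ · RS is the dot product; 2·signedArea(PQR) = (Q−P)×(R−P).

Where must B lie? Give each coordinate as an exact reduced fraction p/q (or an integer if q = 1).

B = (-5/2, 13/4)

1. B_x = -5/2  [BF · DE = 85/4 ∩ BD · CF = -391/8]
2. B_y = 13/4  [BF · DE = 85/4 ∩ BD · CF = -391/8]
   → B = (-5/2, 13/4)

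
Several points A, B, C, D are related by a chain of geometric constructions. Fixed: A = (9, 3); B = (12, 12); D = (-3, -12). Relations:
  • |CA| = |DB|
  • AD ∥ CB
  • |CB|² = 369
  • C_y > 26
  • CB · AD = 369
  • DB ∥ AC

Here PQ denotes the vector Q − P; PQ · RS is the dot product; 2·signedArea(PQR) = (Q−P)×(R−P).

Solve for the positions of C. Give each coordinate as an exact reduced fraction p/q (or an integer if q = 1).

1. C_x = 24  [AD ∥ CB ∩ DB ∥ AC]
2. C_y = 27  [AD ∥ CB ∩ DB ∥ AC]
   → C = (24, 27)

C = (24, 27)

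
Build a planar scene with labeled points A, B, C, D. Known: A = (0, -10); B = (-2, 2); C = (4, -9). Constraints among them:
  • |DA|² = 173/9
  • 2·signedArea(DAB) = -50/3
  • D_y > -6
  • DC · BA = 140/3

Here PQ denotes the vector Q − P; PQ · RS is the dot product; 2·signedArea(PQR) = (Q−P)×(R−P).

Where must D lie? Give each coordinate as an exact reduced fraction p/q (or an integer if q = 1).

1. D_x = 2/3  [2·signedArea(DAB) = -50/3 ∩ DC · BA = 140/3]
2. D_y = -17/3  [2·signedArea(DAB) = -50/3 ∩ DC · BA = 140/3]
   → D = (2/3, -17/3)

D = (2/3, -17/3)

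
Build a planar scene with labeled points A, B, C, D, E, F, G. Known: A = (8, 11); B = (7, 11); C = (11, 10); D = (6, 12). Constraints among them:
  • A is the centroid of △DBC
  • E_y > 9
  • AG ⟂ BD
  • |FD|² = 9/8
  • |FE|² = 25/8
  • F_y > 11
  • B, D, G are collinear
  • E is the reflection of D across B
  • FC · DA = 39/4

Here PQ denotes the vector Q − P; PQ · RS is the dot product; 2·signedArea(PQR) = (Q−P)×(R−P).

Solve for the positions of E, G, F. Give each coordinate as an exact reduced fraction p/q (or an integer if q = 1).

1. E_x = 8  [E is the reflection of D across B]
2. E_y = 10  [E is the reflection of D across B]
   → E = (8, 10)
3. G_x = 15/2  [B, D, G are collinear ∩ AG ⟂ BD]
4. G_y = 21/2  [B, D, G are collinear ∩ AG ⟂ BD]
   → G = (15/2, 21/2)
5. F_x = 27/4  [line -2·x + 1·y + 9/4 = 0 ∩ |FE|² = 25/8]
6. F_y = 45/4  [line -2·x + 1·y + 9/4 = 0 ∩ |FE|² = 25/8]
   → F = (27/4, 45/4)

E = (8, 10)
F = (27/4, 45/4)
G = (15/2, 21/2)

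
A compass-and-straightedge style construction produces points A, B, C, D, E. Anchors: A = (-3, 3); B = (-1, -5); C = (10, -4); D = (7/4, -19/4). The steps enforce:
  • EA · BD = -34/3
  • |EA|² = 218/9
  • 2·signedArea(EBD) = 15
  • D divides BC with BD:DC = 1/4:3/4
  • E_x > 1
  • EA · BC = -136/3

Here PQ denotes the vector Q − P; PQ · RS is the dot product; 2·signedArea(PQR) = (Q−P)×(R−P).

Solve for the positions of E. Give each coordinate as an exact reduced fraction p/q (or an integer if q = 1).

1. E_x = 4/3  [EA · BD = -34/3 ∩ 2·signedArea(EBD) = 15]
2. E_y = 2/3  [EA · BD = -34/3 ∩ 2·signedArea(EBD) = 15]
   → E = (4/3, 2/3)

E = (4/3, 2/3)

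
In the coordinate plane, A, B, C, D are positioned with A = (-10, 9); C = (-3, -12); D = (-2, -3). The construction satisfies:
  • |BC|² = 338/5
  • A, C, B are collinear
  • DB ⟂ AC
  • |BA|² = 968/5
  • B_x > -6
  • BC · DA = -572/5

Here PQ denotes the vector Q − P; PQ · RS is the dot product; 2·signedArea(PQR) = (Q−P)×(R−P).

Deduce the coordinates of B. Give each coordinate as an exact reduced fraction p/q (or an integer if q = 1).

1. B_x = -28/5  [A, C, B are collinear ∩ DB ⟂ AC]
2. B_y = -21/5  [A, C, B are collinear ∩ DB ⟂ AC]
   → B = (-28/5, -21/5)

B = (-28/5, -21/5)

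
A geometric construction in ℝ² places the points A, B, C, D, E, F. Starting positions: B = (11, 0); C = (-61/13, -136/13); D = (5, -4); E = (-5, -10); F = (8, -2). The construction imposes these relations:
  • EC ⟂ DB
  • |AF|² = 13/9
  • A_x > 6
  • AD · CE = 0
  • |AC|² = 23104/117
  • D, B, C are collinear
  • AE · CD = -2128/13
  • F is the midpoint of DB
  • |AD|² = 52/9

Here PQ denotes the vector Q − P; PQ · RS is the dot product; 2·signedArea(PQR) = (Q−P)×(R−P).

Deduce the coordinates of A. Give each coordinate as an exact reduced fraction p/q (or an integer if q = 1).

1. A_x = 7  [AD · CE = 0 ∩ AE · CD = -2128/13]
2. A_y = -8/3  [AD · CE = 0 ∩ AE · CD = -2128/13]
   → A = (7, -8/3)

A = (7, -8/3)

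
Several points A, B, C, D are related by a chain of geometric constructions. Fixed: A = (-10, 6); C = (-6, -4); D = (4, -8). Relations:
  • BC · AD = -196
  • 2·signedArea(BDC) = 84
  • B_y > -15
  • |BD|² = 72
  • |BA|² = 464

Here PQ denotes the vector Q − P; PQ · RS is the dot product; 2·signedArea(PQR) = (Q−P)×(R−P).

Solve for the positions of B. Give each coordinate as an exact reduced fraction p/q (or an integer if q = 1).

B = (-2, -14)

1. B_x = -2  [2·signedArea(BDC) = 84 ∩ BC · AD = -196]
2. B_y = -14  [2·signedArea(BDC) = 84 ∩ BC · AD = -196]
   → B = (-2, -14)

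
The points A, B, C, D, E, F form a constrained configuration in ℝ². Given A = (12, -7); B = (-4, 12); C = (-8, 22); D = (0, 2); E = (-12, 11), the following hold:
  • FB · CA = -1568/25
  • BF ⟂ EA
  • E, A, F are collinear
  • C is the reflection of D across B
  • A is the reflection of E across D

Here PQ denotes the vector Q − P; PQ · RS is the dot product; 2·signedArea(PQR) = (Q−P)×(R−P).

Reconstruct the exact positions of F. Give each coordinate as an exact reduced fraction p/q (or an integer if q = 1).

1. F_x = -184/25  [E, A, F are collinear ∩ BF ⟂ EA]
2. F_y = 188/25  [E, A, F are collinear ∩ BF ⟂ EA]
   → F = (-184/25, 188/25)

F = (-184/25, 188/25)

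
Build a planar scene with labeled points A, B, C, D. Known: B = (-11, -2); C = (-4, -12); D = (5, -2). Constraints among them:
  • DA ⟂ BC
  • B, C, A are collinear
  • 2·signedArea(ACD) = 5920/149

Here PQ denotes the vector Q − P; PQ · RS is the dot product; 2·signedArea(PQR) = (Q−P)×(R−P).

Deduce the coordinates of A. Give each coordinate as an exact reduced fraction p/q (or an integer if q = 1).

A = (-855/149, -1418/149)

1. A_x = -855/149  [B, C, A are collinear ∩ DA ⟂ BC]
2. A_y = -1418/149  [B, C, A are collinear ∩ DA ⟂ BC]
   → A = (-855/149, -1418/149)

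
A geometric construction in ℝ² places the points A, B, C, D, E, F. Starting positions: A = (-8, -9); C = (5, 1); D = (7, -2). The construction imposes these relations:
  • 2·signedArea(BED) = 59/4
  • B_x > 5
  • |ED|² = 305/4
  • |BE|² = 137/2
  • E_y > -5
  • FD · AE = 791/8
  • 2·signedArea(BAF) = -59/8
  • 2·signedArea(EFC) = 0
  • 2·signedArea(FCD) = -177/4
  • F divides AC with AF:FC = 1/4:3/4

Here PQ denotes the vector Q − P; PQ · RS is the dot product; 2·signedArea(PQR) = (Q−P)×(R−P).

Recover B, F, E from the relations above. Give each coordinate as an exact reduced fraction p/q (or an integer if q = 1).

1. F_x = -19/4  [F divides AC with AF:FC = 1/4:3/4]
2. F_y = -13/2  [F divides AC with AF:FC = 1/4:3/4]
   → F = (-19/4, -13/2)
3. E_x = -3/2  [2·signedArea(EFC) = 0 ∩ FD · AE = 791/8]
4. E_y = -4  [2·signedArea(EFC) = 0 ∩ FD · AE = 791/8]
   → E = (-3/2, -4)
5. B_x = 6  [2·signedArea(BAF) = -59/8 ∩ 2·signedArea(BED) = 59/4]
6. B_y = -1/2  [2·signedArea(BAF) = -59/8 ∩ 2·signedArea(BED) = 59/4]
   → B = (6, -1/2)

B = (6, -1/2)
E = (-3/2, -4)
F = (-19/4, -13/2)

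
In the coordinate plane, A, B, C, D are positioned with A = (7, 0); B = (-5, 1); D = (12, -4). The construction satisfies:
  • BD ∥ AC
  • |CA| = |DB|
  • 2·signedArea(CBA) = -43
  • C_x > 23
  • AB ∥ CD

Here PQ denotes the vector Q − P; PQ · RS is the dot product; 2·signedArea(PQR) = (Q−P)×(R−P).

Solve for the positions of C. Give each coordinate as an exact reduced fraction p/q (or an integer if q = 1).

1. C_x = 24  [AB ∥ CD ∩ BD ∥ AC]
2. C_y = -5  [AB ∥ CD ∩ BD ∥ AC]
   → C = (24, -5)

C = (24, -5)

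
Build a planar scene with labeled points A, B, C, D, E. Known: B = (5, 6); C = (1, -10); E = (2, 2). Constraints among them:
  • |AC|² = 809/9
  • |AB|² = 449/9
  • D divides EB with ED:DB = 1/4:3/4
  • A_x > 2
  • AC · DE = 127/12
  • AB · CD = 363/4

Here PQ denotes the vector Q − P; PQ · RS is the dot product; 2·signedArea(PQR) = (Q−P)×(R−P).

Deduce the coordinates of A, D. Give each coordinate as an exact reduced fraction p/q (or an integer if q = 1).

A = (8/3, -2/3)
D = (11/4, 3)

1. D_x = 11/4  [D divides EB with ED:DB = 1/4:3/4]
2. D_y = 3  [D divides EB with ED:DB = 1/4:3/4]
   → D = (11/4, 3)
3. A_x = 8/3  [AC · DE = 127/12 ∩ AB · CD = 363/4]
4. A_y = -2/3  [AC · DE = 127/12 ∩ AB · CD = 363/4]
   → A = (8/3, -2/3)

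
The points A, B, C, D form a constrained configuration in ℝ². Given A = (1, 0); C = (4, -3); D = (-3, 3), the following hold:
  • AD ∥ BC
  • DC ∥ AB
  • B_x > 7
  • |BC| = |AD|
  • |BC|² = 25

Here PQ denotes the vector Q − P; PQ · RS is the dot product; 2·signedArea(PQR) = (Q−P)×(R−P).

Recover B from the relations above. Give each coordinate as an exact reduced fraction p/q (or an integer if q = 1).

B = (8, -6)

1. B_x = 8  [AD ∥ BC ∩ DC ∥ AB]
2. B_y = -6  [AD ∥ BC ∩ DC ∥ AB]
   → B = (8, -6)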